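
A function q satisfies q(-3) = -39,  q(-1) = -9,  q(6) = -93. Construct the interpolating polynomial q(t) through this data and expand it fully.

q(t) = -3t^2 + 3t - 3

Build the Lagrange basis polynomials:
L_0(t) = (t + 1)(t - 6) / [18] = (1/18)t^2 - (5/18)t - 1/3
L_1(t) = (t + 3)(t - 6) / [-14] = -(1/14)t^2 + (3/14)t + 9/7
L_2(t) = (t + 3)(t + 1) / [63] = (1/63)t^2 + (4/63)t + 1/21
q(t) = (-39)·L_0 + (-9)·L_1 + (-93)·L_2
  (-39)·L_0(t) = -(13/6)t^2 + (65/6)t + 13
  (-9)·L_1(t) = (9/14)t^2 - (27/14)t - 81/7
  (-93)·L_2(t) = -(31/21)t^2 - (124/21)t - 31/7
Adding term by term: -3t^2 + 3t - 3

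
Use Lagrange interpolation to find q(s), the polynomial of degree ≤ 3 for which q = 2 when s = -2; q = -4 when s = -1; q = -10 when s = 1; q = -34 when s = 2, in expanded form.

Build the Lagrange basis polynomials:
L_0(s) = (s + 1)(s - 1)(s - 2) / [-12] = -(1/12)s^3 + (1/6)s^2 + (1/12)s - 1/6
L_1(s) = (s + 2)(s - 1)(s - 2) / [6] = (1/6)s^3 - (1/6)s^2 - (2/3)s + 2/3
L_2(s) = (s + 2)(s + 1)(s - 2) / [-6] = -(1/6)s^3 - (1/6)s^2 + (2/3)s + 2/3
L_3(s) = (s + 2)(s + 1)(s - 1) / [12] = (1/12)s^3 + (1/6)s^2 - (1/12)s - 1/6
q(s) = 2·L_0 + (-4)·L_1 + (-10)·L_2 + (-34)·L_3
  2·L_0(s) = -(1/6)s^3 + (1/3)s^2 + (1/6)s - 1/3
  (-4)·L_1(s) = -(2/3)s^3 + (2/3)s^2 + (8/3)s - 8/3
  (-10)·L_2(s) = (5/3)s^3 + (5/3)s^2 - (20/3)s - 20/3
  (-34)·L_3(s) = -(17/6)s^3 - (17/3)s^2 + (17/6)s + 17/3
Adding term by term: -2s^3 - 3s^2 - s - 4

q(s) = -2s^3 - 3s^2 - s - 4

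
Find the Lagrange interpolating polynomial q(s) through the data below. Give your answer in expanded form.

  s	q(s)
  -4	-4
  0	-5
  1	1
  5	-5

q(s) = -(11/36)s^3 + (1/3)s^2 + (215/36)s - 5

Build the Lagrange basis polynomials:
L_0(s) = s(s - 1)(s - 5) / [-180] = -(1/180)s^3 + (1/30)s^2 - (1/36)s
L_1(s) = (s + 4)(s - 1)(s - 5) / [20] = (1/20)s^3 - (1/10)s^2 - (19/20)s + 1
L_2(s) = (s + 4)s(s - 5) / [-20] = -(1/20)s^3 + (1/20)s^2 + s
L_3(s) = (s + 4)s(s - 1) / [180] = (1/180)s^3 + (1/60)s^2 - (1/45)s
q(s) = (-4)·L_0 + (-5)·L_1 + 1·L_2 + (-5)·L_3
  (-4)·L_0(s) = (1/45)s^3 - (2/15)s^2 + (1/9)s
  (-5)·L_1(s) = -(1/4)s^3 + (1/2)s^2 + (19/4)s - 5
  1·L_2(s) = -(1/20)s^3 + (1/20)s^2 + s
  (-5)·L_3(s) = -(1/36)s^3 - (1/12)s^2 + (1/9)s
Adding term by term: -(11/36)s^3 + (1/3)s^2 + (215/36)s - 5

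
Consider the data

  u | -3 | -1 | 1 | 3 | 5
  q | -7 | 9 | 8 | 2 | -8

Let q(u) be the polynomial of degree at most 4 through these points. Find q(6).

-2201/128

Using Newton's divided-difference form:
q[-3,-1] = (9 - (-7)) / (-1 - (-3)) = 8
q[-1,1] = (8 - 9) / (1 - (-1)) = -1/2
q[1,3] = (2 - 8) / (3 - 1) = -3
q[3,5] = (-8 - 2) / (5 - 3) = -5
q[-3,-1,1] = (-1/2 - 8) / (1 - (-3)) = -17/8
q[-1,1,3] = (-3 - (-1/2)) / (3 - (-1)) = -5/8
q[1,3,5] = (-5 - (-3)) / (5 - 1) = -1/2
q[-3,-1,1,3] = (-5/8 - (-17/8)) / (3 - (-3)) = 1/4
q[-1,1,3,5] = (-1/2 - (-5/8)) / (5 - (-1)) = 1/48
q[-3,-1,1,3,5] = (1/48 - 1/4) / (5 - (-3)) = -11/384
q(6) = -7 + 8·(9) + (-17/8)·(9)·(7) + (1/4)·(9)·(7)·(5) + (-11/384)·(9)·(7)·(5)·(3) = -2201/128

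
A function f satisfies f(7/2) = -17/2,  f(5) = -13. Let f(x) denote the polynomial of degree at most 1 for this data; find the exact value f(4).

-10

L_0(4) = (-1)/[(-3/2)] = 2/3
L_1(4) = (1/2)/[(3/2)] = 1/3
Sum: (-17/2)·(2/3) + (-13)·(1/3) = -10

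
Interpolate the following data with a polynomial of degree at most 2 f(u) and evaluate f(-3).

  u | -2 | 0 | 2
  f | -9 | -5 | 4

-73/8

L_0(-3) = (-3)·(-5)/[(-2)·(-4)] = 15/8
L_1(-3) = (-1)·(-5)/[(2)·(-2)] = -5/4
L_2(-3) = (-1)·(-3)/[(4)·(2)] = 3/8
Sum: (-9)·(15/8) + (-5)·(-5/4) + 4·(3/8) = -73/8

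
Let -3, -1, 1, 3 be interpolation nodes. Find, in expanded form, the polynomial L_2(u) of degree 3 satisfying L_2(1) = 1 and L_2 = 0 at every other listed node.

L_2(u) = (u + 3)(u + 1)(u - 3) / [(4)·(2)·(-2)]
       = (u^3 + u^2 - 9u - 9) / (-16)

L_2(u) = -(1/16)u^3 - (1/16)u^2 + (9/16)u + 9/16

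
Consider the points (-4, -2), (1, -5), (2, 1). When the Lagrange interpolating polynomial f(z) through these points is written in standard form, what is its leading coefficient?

The leading coefficient equals the top divided difference f[-4,1,2].
f[-4,1] = (-5 - (-2)) / (1 - (-4)) = -3/5
f[1,2] = (1 - (-5)) / (2 - 1) = 6
f[-4,1,2] = (6 - (-3/5)) / (2 - (-4)) = 11/10

11/10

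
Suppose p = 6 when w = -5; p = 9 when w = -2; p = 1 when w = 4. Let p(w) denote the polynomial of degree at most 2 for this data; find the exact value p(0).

227/27

Evaluate each Lagrange basis at w = 0:
L_0(0) = (2)·(-4)/[(-3)·(-9)] = -8/27
L_1(0) = (5)·(-4)/[(3)·(-6)] = 10/9
L_2(0) = (5)·(2)/[(9)·(6)] = 5/27
Sum: 6·(-8/27) + 9·(10/9) + 1·(5/27) = 227/27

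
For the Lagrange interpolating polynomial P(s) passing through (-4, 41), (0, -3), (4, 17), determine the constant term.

L_0(s) = s(s - 4) / [32] = (1/32)s^2 - (1/8)s
L_1(s) = (s + 4)(s - 4) / [-16] = -(1/16)s^2 + 1
L_2(s) = (s + 4)s / [32] = (1/32)s^2 + (1/8)s
P(s) = 41·L_0 + (-3)·L_1 + 17·L_2
Only the constant term is needed; take it from each L_i and combine:
41·(0) + (-3)·(1) + 17·(0) = -3

-3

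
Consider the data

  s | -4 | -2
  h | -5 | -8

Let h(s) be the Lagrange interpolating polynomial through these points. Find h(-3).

-13/2

Evaluate each Lagrange basis at s = -3:
L_0(-3) = (-1)/[(-2)] = 1/2
L_1(-3) = (1)/[(2)] = 1/2
Sum: (-5)·(1/2) + (-8)·(1/2) = -13/2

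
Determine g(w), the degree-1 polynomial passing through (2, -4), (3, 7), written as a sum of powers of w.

Build the Lagrange basis polynomials:
L_0(w) = (w - 3) / [-1] = -w + 3
L_1(w) = (w - 2) / [1] = w - 2
g(w) = (-4)·L_0 + 7·L_1
  (-4)·L_0(w) = 4w - 12
  7·L_1(w) = 7w - 14
Adding term by term: 11w - 26

g(w) = 11w - 26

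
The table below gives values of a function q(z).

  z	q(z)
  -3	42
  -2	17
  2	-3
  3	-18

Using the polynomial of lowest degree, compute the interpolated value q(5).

-102

Using Newton's divided-difference form:
q[-3,-2] = (17 - 42) / (-2 - (-3)) = -25
q[-2,2] = (-3 - 17) / (2 - (-2)) = -5
q[2,3] = (-18 - (-3)) / (3 - 2) = -15
q[-3,-2,2] = (-5 - (-25)) / (2 - (-3)) = 4
q[-2,2,3] = (-15 - (-5)) / (3 - (-2)) = -2
q[-3,-2,2,3] = (-2 - 4) / (3 - (-3)) = -1
q(5) = 42 + (-25)·(8) + 4·(8)·(7) + (-1)·(8)·(7)·(3) = -102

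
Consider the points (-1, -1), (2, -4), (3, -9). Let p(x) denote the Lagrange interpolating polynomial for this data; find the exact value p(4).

-16

Evaluate each Lagrange basis at x = 4:
L_0(4) = (2)·(1)/[(-3)·(-4)] = 1/6
L_1(4) = (5)·(1)/[(3)·(-1)] = -5/3
L_2(4) = (5)·(2)/[(4)·(1)] = 5/2
Sum: (-1)·(1/6) + (-4)·(-5/3) + (-9)·(5/2) = -16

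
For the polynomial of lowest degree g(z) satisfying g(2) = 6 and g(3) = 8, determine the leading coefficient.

L_0(z) = (z - 3) / [-1] = -z + 3
L_1(z) = (z - 2) / [1] = z - 2
g(z) = 6·L_0 + 8·L_1
Only the coefficient of z is needed; take it from each L_i and combine:
6·(-1) + 8·(1) = 2

2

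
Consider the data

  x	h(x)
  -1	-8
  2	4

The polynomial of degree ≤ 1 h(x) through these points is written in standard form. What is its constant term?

-4

Build the Lagrange basis polynomials:
L_0(x) = (x - 2) / [-3] = -(1/3)x + 2/3
L_1(x) = (x + 1) / [3] = (1/3)x + 1/3
h(x) = (-8)·L_0 + 4·L_1
Only the constant term is needed; take it from each L_i and combine:
(-8)·(2/3) + 4·(1/3) = -4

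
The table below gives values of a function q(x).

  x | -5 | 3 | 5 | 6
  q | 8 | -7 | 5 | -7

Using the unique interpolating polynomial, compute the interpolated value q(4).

1657/440

L_0(4) = (1)·(-1)·(-2)/[(-8)·(-10)·(-11)] = -1/440
L_1(4) = (9)·(-1)·(-2)/[(8)·(-2)·(-3)] = 3/8
L_2(4) = (9)·(1)·(-2)/[(10)·(2)·(-1)] = 9/10
L_3(4) = (9)·(1)·(-1)/[(11)·(3)·(1)] = -3/11
Sum: 8·(-1/440) + (-7)·(3/8) + 5·(9/10) + (-7)·(-3/11) = 1657/440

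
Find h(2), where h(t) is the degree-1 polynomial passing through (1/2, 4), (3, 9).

L_0(2) = (-1)/[(-5/2)] = 2/5
L_1(2) = (3/2)/[(5/2)] = 3/5
Sum: 4·(2/5) + 9·(3/5) = 7

7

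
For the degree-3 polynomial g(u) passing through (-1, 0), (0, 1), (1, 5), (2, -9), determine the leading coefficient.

-7/2

The leading coefficient equals the top divided difference g[-1,0,1,2].
g[-1,0] = (1 - 0) / (0 - (-1)) = 1
g[0,1] = (5 - 1) / (1 - 0) = 4
g[1,2] = (-9 - 5) / (2 - 1) = -14
g[-1,0,1] = (4 - 1) / (1 - (-1)) = 3/2
g[0,1,2] = (-14 - 4) / (2 - 0) = -9
g[-1,0,1,2] = (-9 - 3/2) / (2 - (-1)) = -7/2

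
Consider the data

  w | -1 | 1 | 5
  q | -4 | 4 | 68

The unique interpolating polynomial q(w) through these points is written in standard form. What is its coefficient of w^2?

2

Build the Lagrange basis polynomials:
L_0(w) = (w - 1)(w - 5) / [12] = (1/12)w^2 - (1/2)w + 5/12
L_1(w) = (w + 1)(w - 5) / [-8] = -(1/8)w^2 + (1/2)w + 5/8
L_2(w) = (w + 1)(w - 1) / [24] = (1/24)w^2 - 1/24
q(w) = (-4)·L_0 + 4·L_1 + 68·L_2
Only the coefficient of w^2 is needed; take it from each L_i and combine:
(-4)·(1/12) + 4·(-1/8) + 68·(1/24) = 2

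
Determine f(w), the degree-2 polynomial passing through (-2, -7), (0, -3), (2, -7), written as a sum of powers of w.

f(w) = -w^2 - 3

Newton's divided differences:
f[-2,0] = (-3 - (-7)) / (0 - (-2)) = 2
f[0,2] = (-7 - (-3)) / (2 - 0) = -2
f[-2,0,2] = (-2 - 2) / (2 - (-2)) = -1
f(w) = -7 + 2·(w + 2) + (-1)·(w + 2)w
Expanding: f(w) = -w^2 - 3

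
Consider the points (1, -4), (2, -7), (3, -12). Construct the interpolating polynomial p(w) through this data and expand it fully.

p(w) = -w^2 - 3

L_0(w) = (w - 2)(w - 3) / [2] = (1/2)w^2 - (5/2)w + 3
L_1(w) = (w - 1)(w - 3) / [-1] = -w^2 + 4w - 3
L_2(w) = (w - 1)(w - 2) / [2] = (1/2)w^2 - (3/2)w + 1
p(w) = (-4)·L_0 + (-7)·L_1 + (-12)·L_2
  (-4)·L_0(w) = -2w^2 + 10w - 12
  (-7)·L_1(w) = 7w^2 - 28w + 21
  (-12)·L_2(w) = -6w^2 + 18w - 12
Adding term by term: -w^2 - 3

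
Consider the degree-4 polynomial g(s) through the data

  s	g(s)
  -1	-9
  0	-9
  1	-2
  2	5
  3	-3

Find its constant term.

-9

Build the Lagrange basis polynomials:
L_0(s) = s(s - 1)(s - 2)(s - 3) / [24] = (1/24)s^4 - (1/4)s^3 + (11/24)s^2 - (1/4)s
L_1(s) = (s + 1)(s - 1)(s - 2)(s - 3) / [-6] = -(1/6)s^4 + (5/6)s^3 - (5/6)s^2 - (5/6)s + 1
L_2(s) = (s + 1)s(s - 2)(s - 3) / [4] = (1/4)s^4 - s^3 + (1/4)s^2 + (3/2)s
L_3(s) = (s + 1)s(s - 1)(s - 3) / [-6] = -(1/6)s^4 + (1/2)s^3 + (1/6)s^2 - (1/2)s
L_4(s) = (s + 1)s(s - 1)(s - 2) / [24] = (1/24)s^4 - (1/12)s^3 - (1/24)s^2 + (1/12)s
g(s) = (-9)·L_0 + (-9)·L_1 + (-2)·L_2 + 5·L_3 + (-3)·L_4
Only the constant term is needed; take it from each L_i and combine:
(-9)·(0) + (-9)·(1) + (-2)·(0) + 5·(0) + (-3)·(0) = -9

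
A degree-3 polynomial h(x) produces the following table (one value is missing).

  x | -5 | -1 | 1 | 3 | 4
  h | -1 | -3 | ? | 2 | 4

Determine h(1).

The 4 known values determine h uniquely (degree ≤ 3).
L_0(1) = (2)·(-2)·(-3)/[(-4)·(-8)·(-9)] = -1/24
L_1(1) = (6)·(-2)·(-3)/[(4)·(-4)·(-5)] = 9/20
L_2(1) = (6)·(2)·(-3)/[(8)·(4)·(-1)] = 9/8
L_3(1) = (6)·(2)·(-2)/[(9)·(5)·(1)] = -8/15
Sum: (-1)·(-1/24) + (-3)·(9/20) + 2·(9/8) + 4·(-8/15) = -143/120

-143/120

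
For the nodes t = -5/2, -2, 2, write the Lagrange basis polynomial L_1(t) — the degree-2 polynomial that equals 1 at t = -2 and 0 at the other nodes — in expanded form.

L_1(t) = -(1/2)t^2 - (1/4)t + 5/2

L_1(t) = (t + 5/2)(t - 2) / [(1/2)·(-4)]
       = (t^2 + (1/2)t - 5) / (-2)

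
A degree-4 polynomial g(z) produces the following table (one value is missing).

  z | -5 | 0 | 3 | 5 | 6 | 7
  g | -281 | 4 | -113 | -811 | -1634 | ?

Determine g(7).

The 5 known values determine g uniquely (degree ≤ 4).
Evaluate each Lagrange basis at z = 7:
L_0(7) = (7)·(4)·(2)·(1)/[(-5)·(-8)·(-10)·(-11)] = 7/550
L_1(7) = (12)·(4)·(2)·(1)/[(5)·(-3)·(-5)·(-6)] = -16/75
L_2(7) = (12)·(7)·(2)·(1)/[(8)·(3)·(-2)·(-3)] = 7/6
L_3(7) = (12)·(7)·(4)·(1)/[(10)·(5)·(2)·(-1)] = -84/25
L_4(7) = (12)·(7)·(4)·(2)/[(11)·(6)·(3)·(1)] = 112/33
Sum: (-281)·(7/550) + 4·(-16/75) + (-113)·(7/6) + (-811)·(-84/25) + (-1634)·(112/33) = -2957

-2957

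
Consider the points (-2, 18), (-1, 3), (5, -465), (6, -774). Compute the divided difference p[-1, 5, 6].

p[-1,5] = (-465 - 3) / (5 - (-1)) = -78
p[5,6] = (-774 - (-465)) / (6 - 5) = -309
p[-1,5,6] = (-309 - (-78)) / (6 - (-1)) = -33

-33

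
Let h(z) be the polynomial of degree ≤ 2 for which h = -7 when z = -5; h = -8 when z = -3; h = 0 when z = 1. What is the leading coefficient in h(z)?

L_0(z) = (z + 3)(z - 1) / [12] = (1/12)z^2 + (1/6)z - 1/4
L_1(z) = (z + 5)(z - 1) / [-8] = -(1/8)z^2 - (1/2)z + 5/8
L_2(z) = (z + 5)(z + 3) / [24] = (1/24)z^2 + (1/3)z + 5/8
h(z) = (-7)·L_0 + (-8)·L_1 + 0·L_2
Only the coefficient of z^2 is needed; take it from each L_i and combine:
(-7)·(1/12) + (-8)·(-1/8) + 0·(1/24) = 5/12

5/12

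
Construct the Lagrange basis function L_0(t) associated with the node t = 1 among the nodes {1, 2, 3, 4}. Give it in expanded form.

L_0(t) = (t - 2)(t - 3)(t - 4) / [(-1)·(-2)·(-3)]
       = (t^3 - 9t^2 + 26t - 24) / (-6)

L_0(t) = -(1/6)t^3 + (3/2)t^2 - (13/3)t + 4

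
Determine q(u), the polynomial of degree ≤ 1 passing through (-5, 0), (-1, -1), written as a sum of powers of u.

L_0(u) = (u + 1) / [-4] = -(1/4)u - 1/4
L_1(u) = (u + 5) / [4] = (1/4)u + 5/4
q(u) = 0·L_0 + (-1)·L_1
  0·L_0(u) = 0
  (-1)·L_1(u) = -(1/4)u - 5/4
Adding term by term: -(1/4)u - 5/4

q(u) = -(1/4)u - 5/4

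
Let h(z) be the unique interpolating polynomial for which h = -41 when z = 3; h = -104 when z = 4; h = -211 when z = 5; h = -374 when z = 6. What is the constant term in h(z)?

Build the Lagrange basis polynomials:
L_0(z) = (z - 4)(z - 5)(z - 6) / [-6] = -(1/6)z^3 + (5/2)z^2 - (37/3)z + 20
L_1(z) = (z - 3)(z - 5)(z - 6) / [2] = (1/2)z^3 - 7z^2 + (63/2)z - 45
L_2(z) = (z - 3)(z - 4)(z - 6) / [-2] = -(1/2)z^3 + (13/2)z^2 - 27z + 36
L_3(z) = (z - 3)(z - 4)(z - 5) / [6] = (1/6)z^3 - 2z^2 + (47/6)z - 10
h(z) = (-41)·L_0 + (-104)·L_1 + (-211)·L_2 + (-374)·L_3
Only the constant term is needed; take it from each L_i and combine:
(-41)·(20) + (-104)·(-45) + (-211)·(36) + (-374)·(-10) = 4

4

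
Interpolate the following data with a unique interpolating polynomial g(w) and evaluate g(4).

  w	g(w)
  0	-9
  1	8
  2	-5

Evaluate each Lagrange basis at w = 4:
L_0(4) = (3)·(2)/[(-1)·(-2)] = 3
L_1(4) = (4)·(2)/[(1)·(-1)] = -8
L_2(4) = (4)·(3)/[(2)·(1)] = 6
Sum: (-9)·(3) + 8·(-8) + (-5)·(6) = -121

-121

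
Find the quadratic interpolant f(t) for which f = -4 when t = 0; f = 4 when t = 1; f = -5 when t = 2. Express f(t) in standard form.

Build the Lagrange basis polynomials:
L_0(t) = (t - 1)(t - 2) / [2] = (1/2)t^2 - (3/2)t + 1
L_1(t) = t(t - 2) / [-1] = -t^2 + 2t
L_2(t) = t(t - 1) / [2] = (1/2)t^2 - (1/2)t
f(t) = (-4)·L_0 + 4·L_1 + (-5)·L_2
  (-4)·L_0(t) = -2t^2 + 6t - 4
  4·L_1(t) = -4t^2 + 8t
  (-5)·L_2(t) = -(5/2)t^2 + (5/2)t
Adding term by term: -(17/2)t^2 + (33/2)t - 4

f(t) = -(17/2)t^2 + (33/2)t - 4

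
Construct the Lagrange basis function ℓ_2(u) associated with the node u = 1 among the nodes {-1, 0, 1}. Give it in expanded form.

ℓ_2(u) = (1/2)u^2 + (1/2)u

ℓ_2(u) = (u + 1)u / [(2)·(1)]
       = (u^2 + u) / (2)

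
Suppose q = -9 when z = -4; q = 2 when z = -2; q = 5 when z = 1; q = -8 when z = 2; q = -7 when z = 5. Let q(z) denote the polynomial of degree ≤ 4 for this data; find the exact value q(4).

Evaluate each Lagrange basis at z = 4:
L_0(4) = (6)·(3)·(2)·(-1)/[(-2)·(-5)·(-6)·(-9)] = -1/15
L_1(4) = (8)·(3)·(2)·(-1)/[(2)·(-3)·(-4)·(-7)] = 2/7
L_2(4) = (8)·(6)·(2)·(-1)/[(5)·(3)·(-1)·(-4)] = -8/5
L_3(4) = (8)·(6)·(3)·(-1)/[(6)·(4)·(1)·(-3)] = 2
L_4(4) = (8)·(6)·(3)·(2)/[(9)·(7)·(4)·(3)] = 8/21
Sum: (-9)·(-1/15) + 2·(2/7) + 5·(-8/5) + (-8)·(2) + (-7)·(8/21) = -2677/105

-2677/105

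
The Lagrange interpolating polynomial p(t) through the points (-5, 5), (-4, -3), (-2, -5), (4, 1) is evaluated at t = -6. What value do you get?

Evaluate each Lagrange basis at t = -6:
L_0(-6) = (-2)·(-4)·(-10)/[(-1)·(-3)·(-9)] = 80/27
L_1(-6) = (-1)·(-4)·(-10)/[(1)·(-2)·(-8)] = -5/2
L_2(-6) = (-1)·(-2)·(-10)/[(3)·(2)·(-6)] = 5/9
L_3(-6) = (-1)·(-2)·(-4)/[(9)·(8)·(6)] = -1/54
Sum: 5·(80/27) + (-3)·(-5/2) + (-5)·(5/9) + 1·(-1/54) = 527/27

527/27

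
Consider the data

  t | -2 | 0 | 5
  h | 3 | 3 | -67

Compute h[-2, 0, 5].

-2

h[-2,0] = (3 - 3) / (0 - (-2)) = 0
h[0,5] = (-67 - 3) / (5 - 0) = -14
h[-2,0,5] = (-14 - 0) / (5 - (-2)) = -2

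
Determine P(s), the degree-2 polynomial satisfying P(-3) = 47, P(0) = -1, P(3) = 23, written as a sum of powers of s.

L_0(s) = s(s - 3) / [18] = (1/18)s^2 - (1/6)s
L_1(s) = (s + 3)(s - 3) / [-9] = -(1/9)s^2 + 1
L_2(s) = (s + 3)s / [18] = (1/18)s^2 + (1/6)s
P(s) = 47·L_0 + (-1)·L_1 + 23·L_2
  47·L_0(s) = (47/18)s^2 - (47/6)s
  (-1)·L_1(s) = (1/9)s^2 - 1
  23·L_2(s) = (23/18)s^2 + (23/6)s
Adding term by term: 4s^2 - 4s - 1

P(s) = 4s^2 - 4s - 1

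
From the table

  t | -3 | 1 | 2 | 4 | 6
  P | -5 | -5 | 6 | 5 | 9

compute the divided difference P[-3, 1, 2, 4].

-181/210

P[-3,1] = (-5 - (-5)) / (1 - (-3)) = 0
P[1,2] = (6 - (-5)) / (2 - 1) = 11
P[2,4] = (5 - 6) / (4 - 2) = -1/2
P[-3,1,2] = (11 - 0) / (2 - (-3)) = 11/5
P[1,2,4] = (-1/2 - 11) / (4 - 1) = -23/6
P[-3,1,2,4] = (-23/6 - 11/5) / (4 - (-3)) = -181/210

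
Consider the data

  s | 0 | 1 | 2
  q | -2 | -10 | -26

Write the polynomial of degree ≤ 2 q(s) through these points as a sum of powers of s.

Newton's divided differences:
q[0,1] = (-10 - (-2)) / (1 - 0) = -8
q[1,2] = (-26 - (-10)) / (2 - 1) = -16
q[0,1,2] = (-16 - (-8)) / (2 - 0) = -4
q(s) = -2 + (-8)·s + (-4)·s(s - 1)
Expanding: q(s) = -4s^2 - 4s - 2

q(s) = -4s^2 - 4s - 2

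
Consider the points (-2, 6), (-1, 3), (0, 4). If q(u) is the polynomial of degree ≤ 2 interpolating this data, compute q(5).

Evaluate each Lagrange basis at u = 5:
L_0(5) = (6)·(5)/[(-1)·(-2)] = 15
L_1(5) = (7)·(5)/[(1)·(-1)] = -35
L_2(5) = (7)·(6)/[(2)·(1)] = 21
Sum: 6·(15) + 3·(-35) + 4·(21) = 69

69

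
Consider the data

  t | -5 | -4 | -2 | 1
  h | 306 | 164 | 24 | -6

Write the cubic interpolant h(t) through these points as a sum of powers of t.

Build the Lagrange basis polynomials:
L_0(t) = (t + 4)(t + 2)(t - 1) / [-18] = -(1/18)t^3 - (5/18)t^2 - (1/9)t + 4/9
L_1(t) = (t + 5)(t + 2)(t - 1) / [10] = (1/10)t^3 + (3/5)t^2 + (3/10)t - 1
L_2(t) = (t + 5)(t + 4)(t - 1) / [-18] = -(1/18)t^3 - (4/9)t^2 - (11/18)t + 10/9
L_3(t) = (t + 5)(t + 4)(t + 2) / [90] = (1/90)t^3 + (11/90)t^2 + (19/45)t + 4/9
h(t) = 306·L_0 + 164·L_1 + 24·L_2 + (-6)·L_3
  306·L_0(t) = -17t^3 - 85t^2 - 34t + 136
  164·L_1(t) = (82/5)t^3 + (492/5)t^2 + (246/5)t - 164
  24·L_2(t) = -(4/3)t^3 - (32/3)t^2 - (44/3)t + 80/3
  (-6)·L_3(t) = -(1/15)t^3 - (11/15)t^2 - (38/15)t - 8/3
Adding term by term: -2t^3 + 2t^2 - 2t - 4

h(t) = -2t^3 + 2t^2 - 2t - 4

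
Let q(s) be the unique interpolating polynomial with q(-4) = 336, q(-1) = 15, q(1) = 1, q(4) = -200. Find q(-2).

58

Using Newton's divided-difference form:
q[-4,-1] = (15 - 336) / (-1 - (-4)) = -107
q[-1,1] = (1 - 15) / (1 - (-1)) = -7
q[1,4] = (-200 - 1) / (4 - 1) = -67
q[-4,-1,1] = (-7 - (-107)) / (1 - (-4)) = 20
q[-1,1,4] = (-67 - (-7)) / (4 - (-1)) = -12
q[-4,-1,1,4] = (-12 - 20) / (4 - (-4)) = -4
q(-2) = 336 + (-107)·(2) + 20·(2)·(-1) + (-4)·(2)·(-1)·(-3) = 58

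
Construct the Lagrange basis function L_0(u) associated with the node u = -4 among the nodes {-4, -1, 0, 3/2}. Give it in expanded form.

L_0(u) = -(1/66)u^3 + (1/132)u^2 + (1/44)u

L_0(u) = (u + 1)u(u - 3/2) / [(-3)·(-4)·(-11/2)]
       = (u^3 - (1/2)u^2 - (3/2)u) / (-66)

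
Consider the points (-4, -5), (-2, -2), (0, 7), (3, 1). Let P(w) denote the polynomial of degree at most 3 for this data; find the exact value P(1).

Evaluate each Lagrange basis at w = 1:
L_0(1) = (3)·(1)·(-2)/[(-2)·(-4)·(-7)] = 3/28
L_1(1) = (5)·(1)·(-2)/[(2)·(-2)·(-5)] = -1/2
L_2(1) = (5)·(3)·(-2)/[(4)·(2)·(-3)] = 5/4
L_3(1) = (5)·(3)·(1)/[(7)·(5)·(3)] = 1/7
Sum: (-5)·(3/28) + (-2)·(-1/2) + 7·(5/4) + 1·(1/7) = 131/14

131/14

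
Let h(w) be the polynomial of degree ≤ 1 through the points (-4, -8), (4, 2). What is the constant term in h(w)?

-3

Build the Lagrange basis polynomials:
L_0(w) = (w - 4) / [-8] = -(1/8)w + 1/2
L_1(w) = (w + 4) / [8] = (1/8)w + 1/2
h(w) = (-8)·L_0 + 2·L_1
Only the constant term is needed; take it from each L_i and combine:
(-8)·(1/2) + 2·(1/2) = -3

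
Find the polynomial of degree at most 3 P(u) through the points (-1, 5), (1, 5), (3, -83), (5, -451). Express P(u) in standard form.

P(u) = -4u^3 + u^2 + 4u + 4

Build the Lagrange basis polynomials:
L_0(u) = (u - 1)(u - 3)(u - 5) / [-48] = -(1/48)u^3 + (3/16)u^2 - (23/48)u + 5/16
L_1(u) = (u + 1)(u - 3)(u - 5) / [16] = (1/16)u^3 - (7/16)u^2 + (7/16)u + 15/16
L_2(u) = (u + 1)(u - 1)(u - 5) / [-16] = -(1/16)u^3 + (5/16)u^2 + (1/16)u - 5/16
L_3(u) = (u + 1)(u - 1)(u - 3) / [48] = (1/48)u^3 - (1/16)u^2 - (1/48)u + 1/16
P(u) = 5·L_0 + 5·L_1 + (-83)·L_2 + (-451)·L_3
  5·L_0(u) = -(5/48)u^3 + (15/16)u^2 - (115/48)u + 25/16
  5·L_1(u) = (5/16)u^3 - (35/16)u^2 + (35/16)u + 75/16
  (-83)·L_2(u) = (83/16)u^3 - (415/16)u^2 - (83/16)u + 415/16
  (-451)·L_3(u) = -(451/48)u^3 + (451/16)u^2 + (451/48)u - 451/16
Adding term by term: -4u^3 + u^2 + 4u + 4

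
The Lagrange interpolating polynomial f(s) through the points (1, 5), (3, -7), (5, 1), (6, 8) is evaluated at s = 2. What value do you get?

Evaluate each Lagrange basis at s = 2:
L_0(2) = (-1)·(-3)·(-4)/[(-2)·(-4)·(-5)] = 3/10
L_1(2) = (1)·(-3)·(-4)/[(2)·(-2)·(-3)] = 1
L_2(2) = (1)·(-1)·(-4)/[(4)·(2)·(-1)] = -1/2
L_3(2) = (1)·(-1)·(-3)/[(5)·(3)·(1)] = 1/5
Sum: 5·(3/10) + (-7)·(1) + 1·(-1/2) + 8·(1/5) = -22/5

-22/5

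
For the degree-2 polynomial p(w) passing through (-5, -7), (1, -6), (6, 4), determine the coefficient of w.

Build the Lagrange basis polynomials:
L_0(w) = (w - 1)(w - 6) / [66] = (1/66)w^2 - (7/66)w + 1/11
L_1(w) = (w + 5)(w - 6) / [-30] = -(1/30)w^2 + (1/30)w + 1
L_2(w) = (w + 5)(w - 1) / [55] = (1/55)w^2 + (4/55)w - 1/11
p(w) = (-7)·L_0 + (-6)·L_1 + 4·L_2
Only the coefficient of w is needed; take it from each L_i and combine:
(-7)·(-7/66) + (-6)·(1/30) + 4·(4/55) = 5/6

5/6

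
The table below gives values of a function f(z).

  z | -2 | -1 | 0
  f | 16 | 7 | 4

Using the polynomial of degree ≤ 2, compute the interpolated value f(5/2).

Using Newton's divided-difference form:
f[-2,-1] = (7 - 16) / (-1 - (-2)) = -9
f[-1,0] = (4 - 7) / (0 - (-1)) = -3
f[-2,-1,0] = (-3 - (-9)) / (0 - (-2)) = 3
f(5/2) = 16 + (-9)·(9/2) + 3·(9/2)·(7/2) = 91/4

91/4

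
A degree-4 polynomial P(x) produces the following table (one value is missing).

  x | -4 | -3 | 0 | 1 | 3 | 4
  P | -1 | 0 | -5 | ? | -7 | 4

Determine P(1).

The 5 known values determine P uniquely (degree ≤ 4).
Evaluate each Lagrange basis at x = 1:
L_0(1) = (4)·(1)·(-2)·(-3)/[(-1)·(-4)·(-7)·(-8)] = 3/28
L_1(1) = (5)·(1)·(-2)·(-3)/[(1)·(-3)·(-6)·(-7)] = -5/21
L_2(1) = (5)·(4)·(-2)·(-3)/[(4)·(3)·(-3)·(-4)] = 5/6
L_3(1) = (5)·(4)·(1)·(-3)/[(7)·(6)·(3)·(-1)] = 10/21
L_4(1) = (5)·(4)·(1)·(-2)/[(8)·(7)·(4)·(1)] = -5/28
Sum: (-1)·(3/28) + 0 + (-5)·(5/6) + (-7)·(10/21) + 4·(-5/28) = -233/28

-233/28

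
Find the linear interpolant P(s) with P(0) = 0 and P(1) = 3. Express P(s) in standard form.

Build the Lagrange basis polynomials:
L_0(s) = (s - 1) / [-1] = -s + 1
L_1(s) = s / [1] = s
P(s) = 0·L_0 + 3·L_1
  0·L_0(s) = 0
  3·L_1(s) = 3s
Adding term by term: 3s

P(s) = 3s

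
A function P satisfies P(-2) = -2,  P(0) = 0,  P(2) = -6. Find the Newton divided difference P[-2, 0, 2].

-1

P[-2,0] = (0 - (-2)) / (0 - (-2)) = 1
P[0,2] = (-6 - 0) / (2 - 0) = -3
P[-2,0,2] = (-3 - 1) / (2 - (-2)) = -1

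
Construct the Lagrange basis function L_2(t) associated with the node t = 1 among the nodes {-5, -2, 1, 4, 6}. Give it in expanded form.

L_2(t) = (t + 5)(t + 2)(t - 4)(t - 6) / [(6)·(3)·(-3)·(-5)]
       = (t^4 - 3t^3 - 36t^2 + 68t + 240) / (270)

L_2(t) = (1/270)t^4 - (1/90)t^3 - (2/15)t^2 + (34/135)t + 8/9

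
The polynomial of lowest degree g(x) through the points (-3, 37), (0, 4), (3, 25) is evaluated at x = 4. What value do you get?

L_0(4) = (4)·(1)/[(-3)·(-6)] = 2/9
L_1(4) = (7)·(1)/[(3)·(-3)] = -7/9
L_2(4) = (7)·(4)/[(6)·(3)] = 14/9
Sum: 37·(2/9) + 4·(-7/9) + 25·(14/9) = 44

44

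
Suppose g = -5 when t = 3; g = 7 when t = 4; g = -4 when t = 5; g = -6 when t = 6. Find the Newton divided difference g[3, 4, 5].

g[3,4] = (7 - (-5)) / (4 - 3) = 12
g[4,5] = (-4 - 7) / (5 - 4) = -11
g[3,4,5] = (-11 - 12) / (5 - 3) = -23/2

-23/2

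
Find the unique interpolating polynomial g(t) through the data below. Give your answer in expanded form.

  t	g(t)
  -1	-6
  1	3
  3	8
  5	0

g(t) = -(3/16)t^3 + (1/16)t^2 + (75/16)t - 25/16

Build the Lagrange basis polynomials:
L_0(t) = (t - 1)(t - 3)(t - 5) / [-48] = -(1/48)t^3 + (3/16)t^2 - (23/48)t + 5/16
L_1(t) = (t + 1)(t - 3)(t - 5) / [16] = (1/16)t^3 - (7/16)t^2 + (7/16)t + 15/16
L_2(t) = (t + 1)(t - 1)(t - 5) / [-16] = -(1/16)t^3 + (5/16)t^2 + (1/16)t - 5/16
L_3(t) = (t + 1)(t - 1)(t - 3) / [48] = (1/48)t^3 - (1/16)t^2 - (1/48)t + 1/16
g(t) = (-6)·L_0 + 3·L_1 + 8·L_2 + 0·L_3
  (-6)·L_0(t) = (1/8)t^3 - (9/8)t^2 + (23/8)t - 15/8
  3·L_1(t) = (3/16)t^3 - (21/16)t^2 + (21/16)t + 45/16
  8·L_2(t) = -(1/2)t^3 + (5/2)t^2 + (1/2)t - 5/2
  0·L_3(t) = 0
Adding term by term: -(3/16)t^3 + (1/16)t^2 + (75/16)t - 25/16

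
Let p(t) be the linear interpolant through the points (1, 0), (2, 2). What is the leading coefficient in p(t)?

Build the Lagrange basis polynomials:
L_0(t) = (t - 2) / [-1] = -t + 2
L_1(t) = (t - 1) / [1] = t - 1
p(t) = 0·L_0 + 2·L_1
Only the coefficient of t is needed; take it from each L_i and combine:
0·(-1) + 2·(1) = 2

2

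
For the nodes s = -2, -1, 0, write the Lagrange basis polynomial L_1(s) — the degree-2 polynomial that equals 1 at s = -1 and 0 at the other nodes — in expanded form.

L_1(s) = -s^2 - 2s

L_1(s) = (s + 2)s / [(1)·(-1)]
       = (s^2 + 2s) / (-1)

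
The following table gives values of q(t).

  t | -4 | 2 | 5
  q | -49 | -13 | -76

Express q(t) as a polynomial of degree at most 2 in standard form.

Build the Lagrange basis polynomials:
L_0(t) = (t - 2)(t - 5) / [54] = (1/54)t^2 - (7/54)t + 5/27
L_1(t) = (t + 4)(t - 5) / [-18] = -(1/18)t^2 + (1/18)t + 10/9
L_2(t) = (t + 4)(t - 2) / [27] = (1/27)t^2 + (2/27)t - 8/27
q(t) = (-49)·L_0 + (-13)·L_1 + (-76)·L_2
  (-49)·L_0(t) = -(49/54)t^2 + (343/54)t - 245/27
  (-13)·L_1(t) = (13/18)t^2 - (13/18)t - 130/9
  (-76)·L_2(t) = -(76/27)t^2 - (152/27)t + 608/27
Adding term by term: -3t^2 - 1

q(t) = -3t^2 - 1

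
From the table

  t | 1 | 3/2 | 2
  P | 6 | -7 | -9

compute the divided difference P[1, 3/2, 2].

P[1,3/2] = (-7 - 6) / (3/2 - 1) = -26
P[3/2,2] = (-9 - (-7)) / (2 - 3/2) = -4
P[1,3/2,2] = (-4 - (-26)) / (2 - 1) = 22

22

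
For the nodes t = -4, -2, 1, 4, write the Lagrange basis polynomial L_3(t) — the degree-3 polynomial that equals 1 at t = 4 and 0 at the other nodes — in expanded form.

L_3(t) = (t + 4)(t + 2)(t - 1) / [(8)·(6)·(3)]
       = (t^3 + 5t^2 + 2t - 8) / (144)

L_3(t) = (1/144)t^3 + (5/144)t^2 + (1/72)t - 1/18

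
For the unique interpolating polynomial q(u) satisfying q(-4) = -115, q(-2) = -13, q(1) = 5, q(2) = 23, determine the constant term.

L_0(u) = (u + 2)(u - 1)(u - 2) / [-60] = -(1/60)u^3 + (1/60)u^2 + (1/15)u - 1/15
L_1(u) = (u + 4)(u - 1)(u - 2) / [24] = (1/24)u^3 + (1/24)u^2 - (5/12)u + 1/3
L_2(u) = (u + 4)(u + 2)(u - 2) / [-15] = -(1/15)u^3 - (4/15)u^2 + (4/15)u + 16/15
L_3(u) = (u + 4)(u + 2)(u - 1) / [24] = (1/24)u^3 + (5/24)u^2 + (1/12)u - 1/3
q(u) = (-115)·L_0 + (-13)·L_1 + 5·L_2 + 23·L_3
Only the constant term is needed; take it from each L_i and combine:
(-115)·(-1/15) + (-13)·(1/3) + 5·(16/15) + 23·(-1/3) = 1

1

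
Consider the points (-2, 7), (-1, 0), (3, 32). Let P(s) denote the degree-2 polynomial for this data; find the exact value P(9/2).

L_0(9/2) = (11/2)·(3/2)/[(-1)·(-5)] = 33/20
L_1(9/2) = (13/2)·(3/2)/[(1)·(-4)] = -39/16
L_2(9/2) = (13/2)·(11/2)/[(5)·(4)] = 143/80
Sum: 7·(33/20) + 0 + 32·(143/80) = 275/4

275/4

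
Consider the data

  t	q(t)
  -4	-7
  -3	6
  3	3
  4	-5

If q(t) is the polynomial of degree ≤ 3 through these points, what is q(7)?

-29

Evaluate each Lagrange basis at t = 7:
L_0(7) = (10)·(4)·(3)/[(-1)·(-7)·(-8)] = -15/7
L_1(7) = (11)·(4)·(3)/[(1)·(-6)·(-7)] = 22/7
L_2(7) = (11)·(10)·(3)/[(7)·(6)·(-1)] = -55/7
L_3(7) = (11)·(10)·(4)/[(8)·(7)·(1)] = 55/7
Sum: (-7)·(-15/7) + 6·(22/7) + 3·(-55/7) + (-5)·(55/7) = -29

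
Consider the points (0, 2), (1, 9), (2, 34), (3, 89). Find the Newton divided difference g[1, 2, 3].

g[1,2] = (34 - 9) / (2 - 1) = 25
g[2,3] = (89 - 34) / (3 - 2) = 55
g[1,2,3] = (55 - 25) / (3 - 1) = 15

15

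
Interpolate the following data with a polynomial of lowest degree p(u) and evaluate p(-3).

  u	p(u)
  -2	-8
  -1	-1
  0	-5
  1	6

-52

Using Newton's divided-difference form:
p[-2,-1] = (-1 - (-8)) / (-1 - (-2)) = 7
p[-1,0] = (-5 - (-1)) / (0 - (-1)) = -4
p[0,1] = (6 - (-5)) / (1 - 0) = 11
p[-2,-1,0] = (-4 - 7) / (0 - (-2)) = -11/2
p[-1,0,1] = (11 - (-4)) / (1 - (-1)) = 15/2
p[-2,-1,0,1] = (15/2 - (-11/2)) / (1 - (-2)) = 13/3
p(-3) = -8 + 7·(-1) + (-11/2)·(-1)·(-2) + (13/3)·(-1)·(-2)·(-3) = -52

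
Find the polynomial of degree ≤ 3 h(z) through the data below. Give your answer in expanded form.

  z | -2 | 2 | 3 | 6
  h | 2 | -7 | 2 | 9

Newton's divided differences:
h[-2,2] = (-7 - 2) / (2 - (-2)) = -9/4
h[2,3] = (2 - (-7)) / (3 - 2) = 9
h[3,6] = (9 - 2) / (6 - 3) = 7/3
h[-2,2,3] = (9 - (-9/4)) / (3 - (-2)) = 9/4
h[2,3,6] = (7/3 - 9) / (6 - 2) = -5/3
h[-2,2,3,6] = (-5/3 - 9/4) / (6 - (-2)) = -47/96
h(z) = 2 + (-9/4)·(z + 2) + (9/4)·(z + 2)(z - 2) + (-47/96)·(z + 2)(z - 2)(z - 3)
Expanding: h(z) = -(47/96)z^3 + (119/32)z^2 - (7/24)z - 139/8

h(z) = -(47/96)z^3 + (119/32)z^2 - (7/24)z - 139/8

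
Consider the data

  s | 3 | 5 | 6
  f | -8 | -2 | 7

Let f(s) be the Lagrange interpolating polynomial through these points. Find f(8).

Evaluate each Lagrange basis at s = 8:
L_0(8) = (3)·(2)/[(-2)·(-3)] = 1
L_1(8) = (5)·(2)/[(2)·(-1)] = -5
L_2(8) = (5)·(3)/[(3)·(1)] = 5
Sum: (-8)·(1) + (-2)·(-5) + 7·(5) = 37

37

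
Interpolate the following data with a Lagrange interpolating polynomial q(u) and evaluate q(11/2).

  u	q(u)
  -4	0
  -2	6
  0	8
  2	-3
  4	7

Evaluate each Lagrange basis at u = 11/2:
L_0(11/2) = (15/2)·(11/2)·(7/2)·(3/2)/[(-2)·(-4)·(-6)·(-8)] = 1155/2048
L_1(11/2) = (19/2)·(11/2)·(7/2)·(3/2)/[(2)·(-2)·(-4)·(-6)] = -1463/512
L_2(11/2) = (19/2)·(15/2)·(7/2)·(3/2)/[(4)·(2)·(-2)·(-4)] = 5985/1024
L_3(11/2) = (19/2)·(15/2)·(11/2)·(3/2)/[(6)·(4)·(2)·(-2)] = -3135/512
L_4(11/2) = (19/2)·(15/2)·(11/2)·(7/2)/[(8)·(6)·(4)·(2)] = 7315/2048
Sum: 0 + 6·(-1463/512) + 8·(5985/1024) + (-3)·(-3135/512) + 7·(7315/2048) = 149473/2048

149473/2048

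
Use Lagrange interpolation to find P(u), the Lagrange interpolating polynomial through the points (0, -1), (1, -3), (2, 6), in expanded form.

P(u) = (11/2)u^2 - (15/2)u - 1

L_0(u) = (u - 1)(u - 2) / [2] = (1/2)u^2 - (3/2)u + 1
L_1(u) = u(u - 2) / [-1] = -u^2 + 2u
L_2(u) = u(u - 1) / [2] = (1/2)u^2 - (1/2)u
P(u) = (-1)·L_0 + (-3)·L_1 + 6·L_2
  (-1)·L_0(u) = -(1/2)u^2 + (3/2)u - 1
  (-3)·L_1(u) = 3u^2 - 6u
  6·L_2(u) = 3u^2 - 3u
Adding term by term: (11/2)u^2 - (15/2)u - 1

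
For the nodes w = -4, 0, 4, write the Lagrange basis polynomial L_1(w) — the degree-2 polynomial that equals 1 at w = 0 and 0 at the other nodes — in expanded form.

L_1(w) = (w + 4)(w - 4) / [(4)·(-4)]
       = (w^2 - 16) / (-16)

L_1(w) = -(1/16)w^2 + 1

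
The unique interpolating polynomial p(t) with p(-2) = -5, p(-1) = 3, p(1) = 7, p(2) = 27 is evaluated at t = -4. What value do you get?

Using Newton's divided-difference form:
p[-2,-1] = (3 - (-5)) / (-1 - (-2)) = 8
p[-1,1] = (7 - 3) / (1 - (-1)) = 2
p[1,2] = (27 - 7) / (2 - 1) = 20
p[-2,-1,1] = (2 - 8) / (1 - (-2)) = -2
p[-1,1,2] = (20 - 2) / (2 - (-1)) = 6
p[-2,-1,1,2] = (6 - (-2)) / (2 - (-2)) = 2
p(-4) = -5 + 8·(-2) + (-2)·(-2)·(-3) + 2·(-2)·(-3)·(-5) = -93

-93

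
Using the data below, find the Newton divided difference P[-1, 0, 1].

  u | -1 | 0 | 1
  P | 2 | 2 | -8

P[-1,0] = (2 - 2) / (0 - (-1)) = 0
P[0,1] = (-8 - 2) / (1 - 0) = -10
P[-1,0,1] = (-10 - 0) / (1 - (-1)) = -5

-5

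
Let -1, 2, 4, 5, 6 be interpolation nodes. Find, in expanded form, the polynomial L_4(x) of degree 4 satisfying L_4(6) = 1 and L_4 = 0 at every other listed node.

L_4(x) = (1/56)x^4 - (5/28)x^3 + (27/56)x^2 - (1/28)x - 5/7

L_4(x) = (x + 1)(x - 2)(x - 4)(x - 5) / [(7)·(4)·(2)·(1)]
       = (x^4 - 10x^3 + 27x^2 - 2x - 40) / (56)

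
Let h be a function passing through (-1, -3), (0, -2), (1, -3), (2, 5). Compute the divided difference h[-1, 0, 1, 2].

h[-1,0] = (-2 - (-3)) / (0 - (-1)) = 1
h[0,1] = (-3 - (-2)) / (1 - 0) = -1
h[1,2] = (5 - (-3)) / (2 - 1) = 8
h[-1,0,1] = (-1 - 1) / (1 - (-1)) = -1
h[0,1,2] = (8 - (-1)) / (2 - 0) = 9/2
h[-1,0,1,2] = (9/2 - (-1)) / (2 - (-1)) = 11/6

11/6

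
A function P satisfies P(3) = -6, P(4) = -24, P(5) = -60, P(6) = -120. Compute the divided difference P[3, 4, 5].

-9

P[3,4] = (-24 - (-6)) / (4 - 3) = -18
P[4,5] = (-60 - (-24)) / (5 - 4) = -36
P[3,4,5] = (-36 - (-18)) / (5 - 3) = -9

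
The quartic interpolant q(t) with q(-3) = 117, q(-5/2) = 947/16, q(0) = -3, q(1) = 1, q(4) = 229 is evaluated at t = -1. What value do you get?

Using Newton's divided-difference form:
q[-3,-5/2] = (947/16 - 117) / (-5/2 - (-3)) = -925/8
q[-5/2,0] = (-3 - 947/16) / (0 - (-5/2)) = -199/8
q[0,1] = (1 - (-3)) / (1 - 0) = 4
q[1,4] = (229 - 1) / (4 - 1) = 76
q[-3,-5/2,0] = (-199/8 - (-925/8)) / (0 - (-3)) = 121/4
q[-5/2,0,1] = (4 - (-199/8)) / (1 - (-5/2)) = 33/4
q[0,1,4] = (76 - 4) / (4 - 0) = 18
q[-3,-5/2,0,1] = (33/4 - 121/4) / (1 - (-3)) = -11/2
q[-5/2,0,1,4] = (18 - 33/4) / (4 - (-5/2)) = 3/2
q[-3,-5/2,0,1,4] = (3/2 - (-11/2)) / (4 - (-3)) = 1
q(-1) = 117 + (-925/8)·(2) + (121/4)·(2)·(3/2) + (-11/2)·(2)·(3/2)·(-1) + 1·(2)·(3/2)·(-1)·(-2) = -1

-1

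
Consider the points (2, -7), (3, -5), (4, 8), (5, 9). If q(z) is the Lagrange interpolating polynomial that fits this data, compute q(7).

-117

L_0(7) = (4)·(3)·(2)/[(-1)·(-2)·(-3)] = -4
L_1(7) = (5)·(3)·(2)/[(1)·(-1)·(-2)] = 15
L_2(7) = (5)·(4)·(2)/[(2)·(1)·(-1)] = -20
L_3(7) = (5)·(4)·(3)/[(3)·(2)·(1)] = 10
Sum: (-7)·(-4) + (-5)·(15) + 8·(-20) + 9·(10) = -117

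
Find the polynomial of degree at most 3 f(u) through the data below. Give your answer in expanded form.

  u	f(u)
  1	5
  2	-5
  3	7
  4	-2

f(u) = -(43/6)u^3 + 54u^2 - (731/6)u + 80

Newton's divided differences:
f[1,2] = (-5 - 5) / (2 - 1) = -10
f[2,3] = (7 - (-5)) / (3 - 2) = 12
f[3,4] = (-2 - 7) / (4 - 3) = -9
f[1,2,3] = (12 - (-10)) / (3 - 1) = 11
f[2,3,4] = (-9 - 12) / (4 - 2) = -21/2
f[1,2,3,4] = (-21/2 - 11) / (4 - 1) = -43/6
f(u) = 5 + (-10)·(u - 1) + 11·(u - 1)(u - 2) + (-43/6)·(u - 1)(u - 2)(u - 3)
Expanding: f(u) = -(43/6)u^3 + 54u^2 - (731/6)u + 80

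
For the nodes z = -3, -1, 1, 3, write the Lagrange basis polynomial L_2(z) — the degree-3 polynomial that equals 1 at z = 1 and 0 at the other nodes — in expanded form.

L_2(z) = -(1/16)z^3 - (1/16)z^2 + (9/16)z + 9/16

L_2(z) = (z + 3)(z + 1)(z - 3) / [(4)·(2)·(-2)]
       = (z^3 + z^2 - 9z - 9) / (-16)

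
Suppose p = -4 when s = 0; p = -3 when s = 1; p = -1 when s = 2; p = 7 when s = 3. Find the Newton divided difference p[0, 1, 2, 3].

5/6

p[0,1] = (-3 - (-4)) / (1 - 0) = 1
p[1,2] = (-1 - (-3)) / (2 - 1) = 2
p[2,3] = (7 - (-1)) / (3 - 2) = 8
p[0,1,2] = (2 - 1) / (2 - 0) = 1/2
p[1,2,3] = (8 - 2) / (3 - 1) = 3
p[0,1,2,3] = (3 - 1/2) / (3 - 0) = 5/6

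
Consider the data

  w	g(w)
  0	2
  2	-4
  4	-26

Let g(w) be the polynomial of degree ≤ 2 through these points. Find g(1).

Using Newton's divided-difference form:
g[0,2] = (-4 - 2) / (2 - 0) = -3
g[2,4] = (-26 - (-4)) / (4 - 2) = -11
g[0,2,4] = (-11 - (-3)) / (4 - 0) = -2
g(1) = 2 + (-3)·(1) + (-2)·(1)·(-1) = 1

1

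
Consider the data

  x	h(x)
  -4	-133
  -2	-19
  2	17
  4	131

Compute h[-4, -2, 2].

-8

h[-4,-2] = (-19 - (-133)) / (-2 - (-4)) = 57
h[-2,2] = (17 - (-19)) / (2 - (-2)) = 9
h[-4,-2,2] = (9 - 57) / (2 - (-4)) = -8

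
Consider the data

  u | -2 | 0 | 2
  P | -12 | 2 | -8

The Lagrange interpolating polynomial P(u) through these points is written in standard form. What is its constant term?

2

Build the Lagrange basis polynomials:
L_0(u) = u(u - 2) / [8] = (1/8)u^2 - (1/4)u
L_1(u) = (u + 2)(u - 2) / [-4] = -(1/4)u^2 + 1
L_2(u) = (u + 2)u / [8] = (1/8)u^2 + (1/4)u
P(u) = (-12)·L_0 + 2·L_1 + (-8)·L_2
Only the constant term is needed; take it from each L_i and combine:
(-12)·(0) + 2·(1) + (-8)·(0) = 2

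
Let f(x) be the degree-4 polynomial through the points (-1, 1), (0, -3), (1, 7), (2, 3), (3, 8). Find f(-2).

L_0(-2) = (-2)·(-3)·(-4)·(-5)/[(-1)·(-2)·(-3)·(-4)] = 5
L_1(-2) = (-1)·(-3)·(-4)·(-5)/[(1)·(-1)·(-2)·(-3)] = -10
L_2(-2) = (-1)·(-2)·(-4)·(-5)/[(2)·(1)·(-1)·(-2)] = 10
L_3(-2) = (-1)·(-2)·(-3)·(-5)/[(3)·(2)·(1)·(-1)] = -5
L_4(-2) = (-1)·(-2)·(-3)·(-4)/[(4)·(3)·(2)·(1)] = 1
Sum: 1·(5) + (-3)·(-10) + 7·(10) + 3·(-5) + 8·(1) = 98

98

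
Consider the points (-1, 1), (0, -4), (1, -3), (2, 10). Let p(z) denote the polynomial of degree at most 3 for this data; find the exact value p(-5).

Evaluate each Lagrange basis at z = -5:
L_0(-5) = (-5)·(-6)·(-7)/[(-1)·(-2)·(-3)] = 35
L_1(-5) = (-4)·(-6)·(-7)/[(1)·(-1)·(-2)] = -84
L_2(-5) = (-4)·(-5)·(-7)/[(2)·(1)·(-1)] = 70
L_3(-5) = (-4)·(-5)·(-6)/[(3)·(2)·(1)] = -20
Sum: 1·(35) + (-4)·(-84) + (-3)·(70) + 10·(-20) = -39

-39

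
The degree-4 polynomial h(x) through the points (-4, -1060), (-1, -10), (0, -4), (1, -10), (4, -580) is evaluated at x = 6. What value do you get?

-3160

L_0(6) = (7)·(6)·(5)·(2)/[(-3)·(-4)·(-5)·(-8)] = 7/8
L_1(6) = (10)·(6)·(5)·(2)/[(3)·(-1)·(-2)·(-5)] = -20
L_2(6) = (10)·(7)·(5)·(2)/[(4)·(1)·(-1)·(-4)] = 175/4
L_3(6) = (10)·(7)·(6)·(2)/[(5)·(2)·(1)·(-3)] = -28
L_4(6) = (10)·(7)·(6)·(5)/[(8)·(5)·(4)·(3)] = 35/8
Sum: (-1060)·(7/8) + (-10)·(-20) + (-4)·(175/4) + (-10)·(-28) + (-580)·(35/8) = -3160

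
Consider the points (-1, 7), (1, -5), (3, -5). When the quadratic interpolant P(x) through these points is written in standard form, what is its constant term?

-1/2

L_0(x) = (x - 1)(x - 3) / [8] = (1/8)x^2 - (1/2)x + 3/8
L_1(x) = (x + 1)(x - 3) / [-4] = -(1/4)x^2 + (1/2)x + 3/4
L_2(x) = (x + 1)(x - 1) / [8] = (1/8)x^2 - 1/8
P(x) = 7·L_0 + (-5)·L_1 + (-5)·L_2
Only the constant term is needed; take it from each L_i and combine:
7·(3/8) + (-5)·(3/4) + (-5)·(-1/8) = -1/2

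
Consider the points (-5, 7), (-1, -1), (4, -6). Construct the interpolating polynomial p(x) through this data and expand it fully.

Build the Lagrange basis polynomials:
L_0(x) = (x + 1)(x - 4) / [36] = (1/36)x^2 - (1/12)x - 1/9
L_1(x) = (x + 5)(x - 4) / [-20] = -(1/20)x^2 - (1/20)x + 1
L_2(x) = (x + 5)(x + 1) / [45] = (1/45)x^2 + (2/15)x + 1/9
p(x) = 7·L_0 + (-1)·L_1 + (-6)·L_2
  7·L_0(x) = (7/36)x^2 - (7/12)x - 7/9
  (-1)·L_1(x) = (1/20)x^2 + (1/20)x - 1
  (-6)·L_2(x) = -(2/15)x^2 - (4/5)x - 2/3
Adding term by term: (1/9)x^2 - (4/3)x - 22/9

p(x) = (1/9)x^2 - (4/3)x - 22/9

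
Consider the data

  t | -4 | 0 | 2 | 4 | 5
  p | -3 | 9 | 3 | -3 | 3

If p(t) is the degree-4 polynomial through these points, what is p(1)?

43/6

Evaluate each Lagrange basis at t = 1:
L_0(1) = (1)·(-1)·(-3)·(-4)/[(-4)·(-6)·(-8)·(-9)] = -1/144
L_1(1) = (5)·(-1)·(-3)·(-4)/[(4)·(-2)·(-4)·(-5)] = 3/8
L_2(1) = (5)·(1)·(-3)·(-4)/[(6)·(2)·(-2)·(-3)] = 5/6
L_3(1) = (5)·(1)·(-1)·(-4)/[(8)·(4)·(2)·(-1)] = -5/16
L_4(1) = (5)·(1)·(-1)·(-3)/[(9)·(5)·(3)·(1)] = 1/9
Sum: (-3)·(-1/144) + 9·(3/8) + 3·(5/6) + (-3)·(-5/16) + 3·(1/9) = 43/6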